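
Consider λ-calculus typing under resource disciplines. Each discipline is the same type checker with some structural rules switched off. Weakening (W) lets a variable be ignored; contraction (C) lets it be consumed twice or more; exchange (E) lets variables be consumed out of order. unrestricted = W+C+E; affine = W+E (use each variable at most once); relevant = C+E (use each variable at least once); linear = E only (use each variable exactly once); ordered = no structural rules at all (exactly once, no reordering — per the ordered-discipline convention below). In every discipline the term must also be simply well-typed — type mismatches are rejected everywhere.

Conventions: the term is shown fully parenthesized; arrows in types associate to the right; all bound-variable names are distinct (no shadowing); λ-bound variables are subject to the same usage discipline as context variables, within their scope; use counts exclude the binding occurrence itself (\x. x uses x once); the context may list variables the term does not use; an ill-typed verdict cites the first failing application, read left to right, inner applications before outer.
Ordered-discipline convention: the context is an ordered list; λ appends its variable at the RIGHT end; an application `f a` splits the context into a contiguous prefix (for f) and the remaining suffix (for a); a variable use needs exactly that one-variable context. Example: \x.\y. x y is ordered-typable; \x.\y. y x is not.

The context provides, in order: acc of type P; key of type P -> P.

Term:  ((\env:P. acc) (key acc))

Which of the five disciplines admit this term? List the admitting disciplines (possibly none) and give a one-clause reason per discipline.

admitting disciplines: unrestricted
usage: acc: 2, key: 1, env (bound): 0
uses in reading order: acc, key, acc
typing: ✓ — P
ordered: ✗, needs contraction — acc ×2; env never used (weakening)
linear: ✗, needs contraction — acc ×2; env never used (weakening)
affine: ✗, needs contraction — acc ×2
relevant: ✗, env never used (weakening)
unrestricted: ✓, type-checks (P) and nothing is barred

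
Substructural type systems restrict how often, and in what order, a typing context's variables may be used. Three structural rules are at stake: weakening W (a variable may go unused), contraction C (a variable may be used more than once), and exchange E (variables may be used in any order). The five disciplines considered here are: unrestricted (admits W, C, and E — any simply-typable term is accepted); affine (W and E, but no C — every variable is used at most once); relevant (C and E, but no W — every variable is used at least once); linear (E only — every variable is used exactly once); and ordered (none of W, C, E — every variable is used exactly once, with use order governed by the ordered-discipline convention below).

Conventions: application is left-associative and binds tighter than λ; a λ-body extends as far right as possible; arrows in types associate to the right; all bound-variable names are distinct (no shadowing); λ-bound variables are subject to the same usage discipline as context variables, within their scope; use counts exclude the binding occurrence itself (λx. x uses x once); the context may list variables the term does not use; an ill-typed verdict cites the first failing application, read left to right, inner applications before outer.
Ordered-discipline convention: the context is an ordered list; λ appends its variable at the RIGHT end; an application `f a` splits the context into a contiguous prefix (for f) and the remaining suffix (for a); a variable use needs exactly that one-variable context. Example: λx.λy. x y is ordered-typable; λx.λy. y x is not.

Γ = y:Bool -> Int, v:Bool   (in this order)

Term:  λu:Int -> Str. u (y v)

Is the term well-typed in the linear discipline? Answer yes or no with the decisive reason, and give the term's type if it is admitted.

yes — exactly-once usage across y, v, u; term : (Int -> Str) -> Str
counts: y: 1; v: 1; u [bound]: 1
uses in reading order: u, y, v
typing: well-typed at (Int -> Str) -> Str
per-discipline verdicts: ordered ✗ · linear ✓ · affine ✓ · relevant ✓ · unrestricted ✓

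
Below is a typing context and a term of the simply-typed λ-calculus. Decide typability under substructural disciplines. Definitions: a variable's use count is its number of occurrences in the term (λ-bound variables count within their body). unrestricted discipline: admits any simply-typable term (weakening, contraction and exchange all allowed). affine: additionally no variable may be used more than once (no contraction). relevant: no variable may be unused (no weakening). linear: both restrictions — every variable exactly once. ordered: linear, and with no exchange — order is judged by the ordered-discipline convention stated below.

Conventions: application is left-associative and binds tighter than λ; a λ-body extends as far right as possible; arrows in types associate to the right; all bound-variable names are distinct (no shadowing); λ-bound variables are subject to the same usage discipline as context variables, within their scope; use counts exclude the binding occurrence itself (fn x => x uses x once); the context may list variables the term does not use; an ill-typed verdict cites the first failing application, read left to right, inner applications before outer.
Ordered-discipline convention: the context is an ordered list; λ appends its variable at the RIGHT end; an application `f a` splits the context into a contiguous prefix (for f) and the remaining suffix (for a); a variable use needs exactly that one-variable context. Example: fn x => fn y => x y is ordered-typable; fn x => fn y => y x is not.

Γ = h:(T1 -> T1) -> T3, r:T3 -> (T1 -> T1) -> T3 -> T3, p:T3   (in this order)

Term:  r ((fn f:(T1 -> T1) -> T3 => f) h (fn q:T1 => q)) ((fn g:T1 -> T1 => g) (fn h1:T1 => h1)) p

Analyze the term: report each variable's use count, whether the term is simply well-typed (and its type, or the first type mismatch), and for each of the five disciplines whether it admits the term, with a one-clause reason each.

variable uses: h: 1×; r: 1×; p: 1×; f [bound]: 1×; q [bound]: 1×; g [bound]: 1×; h1 [bound]: 1×
uses in reading order: r, f, h, q, g, h1, p
typing: well-typed at T3
ordered: ✗ — use order r, f, h, q, g, h1, p needs exchange
linear: ✓ — exactly-once usage across h, r, p, f, q, g, h1
affine: ✓ — no duplicate uses among h, r, p, f, q, g, h1
relevant: ✓ — at least one use each (h, r, p, f, q, g, h1)
unrestricted: ✓ — simply typable at T3; W, C, E all held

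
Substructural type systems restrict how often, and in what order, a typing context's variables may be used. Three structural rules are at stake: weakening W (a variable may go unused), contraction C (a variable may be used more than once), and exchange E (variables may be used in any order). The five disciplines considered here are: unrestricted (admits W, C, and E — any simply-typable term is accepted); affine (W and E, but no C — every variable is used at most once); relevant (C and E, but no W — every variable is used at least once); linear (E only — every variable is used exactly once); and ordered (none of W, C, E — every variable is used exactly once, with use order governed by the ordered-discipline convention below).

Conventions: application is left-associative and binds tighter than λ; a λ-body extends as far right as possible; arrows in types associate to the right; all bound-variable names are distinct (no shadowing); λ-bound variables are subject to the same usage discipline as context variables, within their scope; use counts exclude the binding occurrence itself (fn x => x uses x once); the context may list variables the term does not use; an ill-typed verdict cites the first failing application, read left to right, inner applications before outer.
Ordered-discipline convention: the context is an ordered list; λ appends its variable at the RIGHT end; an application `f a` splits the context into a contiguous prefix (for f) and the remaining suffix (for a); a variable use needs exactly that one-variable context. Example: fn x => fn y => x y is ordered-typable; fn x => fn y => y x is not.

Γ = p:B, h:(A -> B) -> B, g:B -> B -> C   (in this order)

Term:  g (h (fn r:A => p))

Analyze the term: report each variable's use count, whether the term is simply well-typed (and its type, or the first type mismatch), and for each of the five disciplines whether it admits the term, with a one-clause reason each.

use counts: p: 1; h: 1; g: 1; r (λ-bound): 0
left-to-right use order: g, h, p
typing: well-typed at B -> C
ordered ✗ (r left unused)
linear ✗ (r left unused)
affine ✓ (at most one use each (p, h, g, r))
relevant ✗ (r left unused)
unrestricted ✓ (simply typable at B -> C; W, C, E all held)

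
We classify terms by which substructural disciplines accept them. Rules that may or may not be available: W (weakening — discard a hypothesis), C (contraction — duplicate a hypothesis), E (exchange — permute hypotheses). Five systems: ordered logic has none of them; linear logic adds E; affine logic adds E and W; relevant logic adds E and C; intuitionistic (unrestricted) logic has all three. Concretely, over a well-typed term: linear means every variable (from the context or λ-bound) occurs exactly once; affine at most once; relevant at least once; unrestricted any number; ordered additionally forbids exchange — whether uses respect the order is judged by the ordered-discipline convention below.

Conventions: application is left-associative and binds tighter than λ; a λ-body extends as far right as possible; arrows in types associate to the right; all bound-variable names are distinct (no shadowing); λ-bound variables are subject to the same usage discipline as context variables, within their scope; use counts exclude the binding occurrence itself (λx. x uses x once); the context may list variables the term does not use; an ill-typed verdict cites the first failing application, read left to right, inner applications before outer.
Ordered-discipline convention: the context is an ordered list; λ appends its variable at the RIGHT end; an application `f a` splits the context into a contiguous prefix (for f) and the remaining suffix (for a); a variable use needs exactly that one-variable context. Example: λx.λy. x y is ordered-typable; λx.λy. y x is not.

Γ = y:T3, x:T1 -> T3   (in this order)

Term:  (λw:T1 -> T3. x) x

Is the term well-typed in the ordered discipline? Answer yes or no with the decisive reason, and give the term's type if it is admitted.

no — needs contraction — x ×2; unused: y, w — weakening required
variable uses: y: 0×; x: 2×; w (bound): 0×
use order (left to right): x, x
typing: well-typed — term : T1 -> T3
across the five disciplines: ordered ✗ | linear ✗ | affine ✗ | relevant ✗ | unrestricted ✓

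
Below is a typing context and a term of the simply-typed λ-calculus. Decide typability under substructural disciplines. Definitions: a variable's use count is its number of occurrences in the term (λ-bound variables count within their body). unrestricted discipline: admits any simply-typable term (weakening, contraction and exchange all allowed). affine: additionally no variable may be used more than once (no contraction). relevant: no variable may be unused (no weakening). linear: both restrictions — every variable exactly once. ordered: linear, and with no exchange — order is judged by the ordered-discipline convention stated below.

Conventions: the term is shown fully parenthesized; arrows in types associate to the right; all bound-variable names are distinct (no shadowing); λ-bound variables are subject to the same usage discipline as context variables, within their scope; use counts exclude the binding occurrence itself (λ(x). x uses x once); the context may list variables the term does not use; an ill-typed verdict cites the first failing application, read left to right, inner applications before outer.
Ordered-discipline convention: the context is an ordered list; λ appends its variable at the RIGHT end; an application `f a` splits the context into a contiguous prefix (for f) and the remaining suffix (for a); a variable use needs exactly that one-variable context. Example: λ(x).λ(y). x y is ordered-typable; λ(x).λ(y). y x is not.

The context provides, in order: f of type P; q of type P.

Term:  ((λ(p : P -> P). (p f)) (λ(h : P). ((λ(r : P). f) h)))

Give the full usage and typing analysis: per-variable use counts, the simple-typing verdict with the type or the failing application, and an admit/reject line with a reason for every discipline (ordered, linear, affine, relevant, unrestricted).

usage: f: 2, q: 0, p [bound]: 1, h [bound]: 1, r [bound]: 0
order of uses: p, f, f, h
typing: well-typed at P
ordered: ✗ — needs contraction — f ×2; unused: q, r — weakening required
linear: ✗ — needs contraction — f ×2; unused: q, r — weakening required
affine: ✗ — needs contraction — f ×2
relevant: ✗ — unused: q, r — weakening required
unrestricted: ✓ — well-typed at P; no restrictions here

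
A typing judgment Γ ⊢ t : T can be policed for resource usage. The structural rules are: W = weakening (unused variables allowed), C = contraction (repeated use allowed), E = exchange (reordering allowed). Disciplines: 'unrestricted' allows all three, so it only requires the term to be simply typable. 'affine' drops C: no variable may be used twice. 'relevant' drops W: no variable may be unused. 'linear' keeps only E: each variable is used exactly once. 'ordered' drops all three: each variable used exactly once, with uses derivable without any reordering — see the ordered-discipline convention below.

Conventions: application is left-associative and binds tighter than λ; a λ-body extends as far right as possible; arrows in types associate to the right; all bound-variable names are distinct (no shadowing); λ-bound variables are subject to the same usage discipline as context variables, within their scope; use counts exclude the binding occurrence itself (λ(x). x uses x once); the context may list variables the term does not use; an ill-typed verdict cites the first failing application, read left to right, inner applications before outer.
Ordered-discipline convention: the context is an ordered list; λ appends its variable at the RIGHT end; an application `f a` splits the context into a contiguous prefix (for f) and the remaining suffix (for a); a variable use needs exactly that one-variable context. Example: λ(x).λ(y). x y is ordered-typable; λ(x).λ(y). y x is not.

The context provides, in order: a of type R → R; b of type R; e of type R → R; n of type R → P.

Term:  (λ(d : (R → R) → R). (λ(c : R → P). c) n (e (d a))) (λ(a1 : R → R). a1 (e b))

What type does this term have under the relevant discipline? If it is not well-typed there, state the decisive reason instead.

term : P
counts: a: 1×, b: 1×, e: 2×, n: 1×, d [bound]: 1×, c [bound]: 1×, a1 [bound]: 1×
use order (left to right): c, n, e, d, a, a1, e, b
typing: well-typed — term : P
per-discipline verdicts: ordered ✗; linear ✗; affine ✗; relevant ✓; unrestricted ✓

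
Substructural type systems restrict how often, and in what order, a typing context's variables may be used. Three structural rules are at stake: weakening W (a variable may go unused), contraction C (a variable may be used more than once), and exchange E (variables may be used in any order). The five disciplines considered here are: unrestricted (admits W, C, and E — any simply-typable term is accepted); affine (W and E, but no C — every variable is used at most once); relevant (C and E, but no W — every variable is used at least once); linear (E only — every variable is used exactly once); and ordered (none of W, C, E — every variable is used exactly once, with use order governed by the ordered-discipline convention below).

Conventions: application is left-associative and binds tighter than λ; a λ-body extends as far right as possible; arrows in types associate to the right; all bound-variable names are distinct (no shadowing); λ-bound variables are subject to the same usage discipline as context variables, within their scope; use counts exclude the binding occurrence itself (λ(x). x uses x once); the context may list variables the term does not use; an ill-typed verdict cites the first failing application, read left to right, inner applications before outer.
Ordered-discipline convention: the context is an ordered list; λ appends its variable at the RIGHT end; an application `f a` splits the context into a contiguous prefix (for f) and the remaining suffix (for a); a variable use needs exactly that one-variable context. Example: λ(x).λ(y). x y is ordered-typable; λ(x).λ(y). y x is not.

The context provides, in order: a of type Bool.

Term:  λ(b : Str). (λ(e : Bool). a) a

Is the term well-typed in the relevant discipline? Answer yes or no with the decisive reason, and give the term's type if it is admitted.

no — b, e never used (weakening)
counts: a: 2×, b [bound]: 0×, e [bound]: 0×
use order (left to right): a, a
typing: well-typed at Str → Bool
summary: ordered ✗; linear ✗; affine ✗; relevant ✗; unrestricted ✓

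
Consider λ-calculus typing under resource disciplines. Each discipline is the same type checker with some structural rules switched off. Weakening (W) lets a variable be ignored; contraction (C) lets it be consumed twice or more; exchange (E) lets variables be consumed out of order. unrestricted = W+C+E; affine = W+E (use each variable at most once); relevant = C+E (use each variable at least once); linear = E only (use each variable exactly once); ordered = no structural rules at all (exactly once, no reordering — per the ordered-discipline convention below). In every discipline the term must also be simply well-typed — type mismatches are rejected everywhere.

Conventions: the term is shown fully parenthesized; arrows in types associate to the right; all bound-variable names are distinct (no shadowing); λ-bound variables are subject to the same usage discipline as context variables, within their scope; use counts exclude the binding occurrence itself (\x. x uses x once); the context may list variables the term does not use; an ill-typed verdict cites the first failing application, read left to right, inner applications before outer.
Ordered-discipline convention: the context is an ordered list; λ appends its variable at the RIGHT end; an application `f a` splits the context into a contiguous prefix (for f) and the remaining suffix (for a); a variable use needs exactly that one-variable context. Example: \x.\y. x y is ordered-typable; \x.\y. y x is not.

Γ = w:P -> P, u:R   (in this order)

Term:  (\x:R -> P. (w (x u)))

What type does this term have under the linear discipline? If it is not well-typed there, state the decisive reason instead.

term : (R -> P) -> P
variable uses: w: 1×, u: 1×, x [bound]: 1×
use order (left to right): w, x, u
typing: the term checks, with type (R -> P) -> P
per-discipline verdicts: ordered ✗, linear ✓, affine ✓, relevant ✓, unrestricted ✓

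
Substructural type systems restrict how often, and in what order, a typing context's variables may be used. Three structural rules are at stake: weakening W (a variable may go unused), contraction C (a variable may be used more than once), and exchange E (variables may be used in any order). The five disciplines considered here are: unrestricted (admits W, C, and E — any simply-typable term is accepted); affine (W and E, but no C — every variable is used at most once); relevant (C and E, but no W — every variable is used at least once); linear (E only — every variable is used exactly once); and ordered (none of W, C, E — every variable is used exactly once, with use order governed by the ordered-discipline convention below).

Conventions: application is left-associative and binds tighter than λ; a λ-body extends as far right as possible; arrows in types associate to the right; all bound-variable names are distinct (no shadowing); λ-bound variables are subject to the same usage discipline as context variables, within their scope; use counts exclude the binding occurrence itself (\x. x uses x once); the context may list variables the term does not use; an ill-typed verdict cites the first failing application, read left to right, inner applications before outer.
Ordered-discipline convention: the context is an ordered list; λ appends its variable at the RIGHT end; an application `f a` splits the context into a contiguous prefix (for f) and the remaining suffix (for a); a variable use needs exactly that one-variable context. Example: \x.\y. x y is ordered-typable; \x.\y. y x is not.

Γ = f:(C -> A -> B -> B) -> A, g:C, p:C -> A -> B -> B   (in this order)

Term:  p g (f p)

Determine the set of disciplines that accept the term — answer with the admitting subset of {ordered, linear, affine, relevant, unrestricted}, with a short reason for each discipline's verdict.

admitted by: relevant, unrestricted
usage: f: 1, g: 1, p: 2
order of uses: p, g, f, p
typing: the term checks, with type B -> B
ordered: ✗, uses contraction: p ×2
linear: ✗, uses contraction: p ×2
affine: ✗, uses contraction: p ×2
relevant: ✓, at least one use each (f, g, p)
unrestricted: ✓, type-checks (B -> B) and nothing is barred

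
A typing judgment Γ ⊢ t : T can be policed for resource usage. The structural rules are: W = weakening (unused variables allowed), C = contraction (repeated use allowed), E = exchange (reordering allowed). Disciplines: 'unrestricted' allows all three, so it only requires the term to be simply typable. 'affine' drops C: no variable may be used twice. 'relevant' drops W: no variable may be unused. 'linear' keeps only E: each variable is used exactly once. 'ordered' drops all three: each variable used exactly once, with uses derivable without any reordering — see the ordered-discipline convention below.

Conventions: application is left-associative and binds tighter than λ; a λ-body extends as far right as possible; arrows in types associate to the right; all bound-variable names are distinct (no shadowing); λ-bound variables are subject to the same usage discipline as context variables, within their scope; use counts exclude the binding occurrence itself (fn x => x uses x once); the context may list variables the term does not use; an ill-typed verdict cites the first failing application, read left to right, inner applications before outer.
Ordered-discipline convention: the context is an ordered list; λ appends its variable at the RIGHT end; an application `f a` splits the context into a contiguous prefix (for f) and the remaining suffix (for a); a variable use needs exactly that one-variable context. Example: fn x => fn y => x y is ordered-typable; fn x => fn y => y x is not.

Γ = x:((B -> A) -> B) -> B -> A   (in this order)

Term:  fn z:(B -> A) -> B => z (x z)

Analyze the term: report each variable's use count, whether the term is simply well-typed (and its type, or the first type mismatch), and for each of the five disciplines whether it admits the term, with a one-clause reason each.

counts: x=1, z [bound]=2
uses in reading order: z, x, z
typing: well-typed at ((B -> A) -> B) -> B
ordered: ✗ — uses contraction: z ×2
linear: ✗ — uses contraction: z ×2
affine: ✗ — uses contraction: z ×2
relevant: ✓ — at least one use each (x, z)
unrestricted: ✓ — typability at ((B -> A) -> B) -> B is all that's needed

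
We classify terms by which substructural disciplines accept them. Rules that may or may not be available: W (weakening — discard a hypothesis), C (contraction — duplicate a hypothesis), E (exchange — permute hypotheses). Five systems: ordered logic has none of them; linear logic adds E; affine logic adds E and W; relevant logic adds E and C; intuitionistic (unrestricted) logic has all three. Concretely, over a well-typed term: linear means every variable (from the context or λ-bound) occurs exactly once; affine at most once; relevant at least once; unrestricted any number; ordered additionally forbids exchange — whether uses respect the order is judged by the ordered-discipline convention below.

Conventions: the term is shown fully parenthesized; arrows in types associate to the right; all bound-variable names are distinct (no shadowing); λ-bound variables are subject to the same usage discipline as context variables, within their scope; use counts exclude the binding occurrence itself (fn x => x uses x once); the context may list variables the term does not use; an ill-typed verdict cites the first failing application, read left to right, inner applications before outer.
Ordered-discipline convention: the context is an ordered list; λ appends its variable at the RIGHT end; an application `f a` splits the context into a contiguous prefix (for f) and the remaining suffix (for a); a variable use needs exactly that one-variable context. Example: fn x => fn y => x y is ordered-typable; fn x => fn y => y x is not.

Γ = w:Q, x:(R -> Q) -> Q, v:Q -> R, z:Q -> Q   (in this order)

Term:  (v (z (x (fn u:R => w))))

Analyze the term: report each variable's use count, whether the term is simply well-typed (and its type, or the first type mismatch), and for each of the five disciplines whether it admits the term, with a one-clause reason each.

usage: w: 1×; x: 1×; v: 1×; z: 1×; u (λ-bound): 0×
left-to-right use order: v, z, x, w
typing: ✓ — R
ordered ✗ (needs weakening: u unused)
linear ✗ (needs weakening: u unused)
affine ✓ (at most one use each (w, x, v, z, u))
relevant ✗ (needs weakening: u unused)
unrestricted ✓ (simply typable at R; W, C, E all held)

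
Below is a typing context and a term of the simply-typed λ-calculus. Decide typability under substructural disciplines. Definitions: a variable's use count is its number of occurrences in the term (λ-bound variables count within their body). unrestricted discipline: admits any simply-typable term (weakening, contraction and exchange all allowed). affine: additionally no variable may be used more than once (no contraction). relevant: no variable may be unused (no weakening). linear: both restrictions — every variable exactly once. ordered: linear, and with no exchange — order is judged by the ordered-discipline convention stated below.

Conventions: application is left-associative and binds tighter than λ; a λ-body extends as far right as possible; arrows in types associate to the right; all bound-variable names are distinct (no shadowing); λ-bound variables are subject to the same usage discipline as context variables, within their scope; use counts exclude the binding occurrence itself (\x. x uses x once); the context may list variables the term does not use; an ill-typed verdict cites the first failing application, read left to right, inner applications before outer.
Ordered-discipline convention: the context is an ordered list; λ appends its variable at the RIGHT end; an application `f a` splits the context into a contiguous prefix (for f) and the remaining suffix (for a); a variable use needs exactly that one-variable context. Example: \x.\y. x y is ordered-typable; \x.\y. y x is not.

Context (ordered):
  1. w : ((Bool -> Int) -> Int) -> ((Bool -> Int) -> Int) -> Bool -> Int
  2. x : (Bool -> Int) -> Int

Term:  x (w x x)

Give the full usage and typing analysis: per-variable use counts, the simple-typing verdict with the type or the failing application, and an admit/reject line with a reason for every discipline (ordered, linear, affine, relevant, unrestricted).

usage: w: 1×, x: 3×
order of uses: x, w, x, x
typing: well-typed — term : Int
ordered: ✗, x ×3 used more than once (contraction)
linear: ✗, x ×3 used more than once (contraction)
affine: ✗, x ×3 used more than once (contraction)
relevant: ✓, at least one use each (w, x)
unrestricted: ✓, simply typable at Int; W, C, E all held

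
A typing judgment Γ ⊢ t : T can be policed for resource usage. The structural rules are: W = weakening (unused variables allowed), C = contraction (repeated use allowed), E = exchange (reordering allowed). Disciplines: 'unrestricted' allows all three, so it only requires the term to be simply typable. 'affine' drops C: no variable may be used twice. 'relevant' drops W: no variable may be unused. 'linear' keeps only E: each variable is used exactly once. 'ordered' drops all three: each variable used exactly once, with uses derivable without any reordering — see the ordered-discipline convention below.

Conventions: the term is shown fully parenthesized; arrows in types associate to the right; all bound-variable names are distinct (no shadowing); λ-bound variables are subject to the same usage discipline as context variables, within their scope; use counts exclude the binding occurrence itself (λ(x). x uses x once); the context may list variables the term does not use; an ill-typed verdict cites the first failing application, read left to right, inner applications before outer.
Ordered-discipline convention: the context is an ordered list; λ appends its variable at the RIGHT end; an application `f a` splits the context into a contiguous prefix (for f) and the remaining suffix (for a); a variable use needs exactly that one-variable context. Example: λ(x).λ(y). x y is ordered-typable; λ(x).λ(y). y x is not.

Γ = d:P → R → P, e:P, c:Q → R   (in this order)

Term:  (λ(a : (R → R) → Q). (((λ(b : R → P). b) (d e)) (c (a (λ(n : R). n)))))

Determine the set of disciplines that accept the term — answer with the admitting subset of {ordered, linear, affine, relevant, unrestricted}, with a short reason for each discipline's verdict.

admitting disciplines: ordered, linear, affine, relevant, unrestricted
variable uses: d ×1; e ×1; c ×1; a (bound) ×1; b (bound) ×1; n (bound) ×1
use order (left to right): b, d, e, c, a, n
typing: ✓ — ((R → R) → Q) → P
ordered: ✓, d, e, c, a, b, n once each; derivable with no W/C/E
linear: ✓, each of d, e, c, a, b, n used exactly once
affine: ✓, d, e, c, a, b, n: no repeats, contraction unneeded
relevant: ✓, every one of d, e, c, a, b, n appears
unrestricted: ✓, typability at ((R → R) → Q) → P is all that's needed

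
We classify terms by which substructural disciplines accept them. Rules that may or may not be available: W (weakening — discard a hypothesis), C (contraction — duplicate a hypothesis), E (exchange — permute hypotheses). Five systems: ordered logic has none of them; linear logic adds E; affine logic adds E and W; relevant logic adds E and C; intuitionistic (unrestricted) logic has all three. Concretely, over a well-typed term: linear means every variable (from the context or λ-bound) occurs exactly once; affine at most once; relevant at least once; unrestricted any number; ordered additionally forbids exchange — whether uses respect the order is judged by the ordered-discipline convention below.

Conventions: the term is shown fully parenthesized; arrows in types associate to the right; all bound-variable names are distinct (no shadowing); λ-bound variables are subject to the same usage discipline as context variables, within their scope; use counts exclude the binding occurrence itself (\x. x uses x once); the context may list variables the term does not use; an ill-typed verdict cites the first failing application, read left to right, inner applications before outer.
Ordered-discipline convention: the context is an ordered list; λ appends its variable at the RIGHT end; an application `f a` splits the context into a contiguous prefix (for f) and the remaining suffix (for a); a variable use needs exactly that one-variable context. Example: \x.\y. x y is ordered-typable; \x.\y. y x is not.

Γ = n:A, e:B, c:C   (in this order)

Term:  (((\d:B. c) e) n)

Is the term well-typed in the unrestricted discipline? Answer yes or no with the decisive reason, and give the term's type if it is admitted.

no — a type mismatch blocks all five
variable uses: n: 1×; e: 1×; c: 1×; d [bound]: 0×
uses in reading order: c, e, n
typing: ill-typed: can't apply a value of type C
all disciplines: ordered ✗; linear ✗; affine ✗; relevant ✗; unrestricted ✗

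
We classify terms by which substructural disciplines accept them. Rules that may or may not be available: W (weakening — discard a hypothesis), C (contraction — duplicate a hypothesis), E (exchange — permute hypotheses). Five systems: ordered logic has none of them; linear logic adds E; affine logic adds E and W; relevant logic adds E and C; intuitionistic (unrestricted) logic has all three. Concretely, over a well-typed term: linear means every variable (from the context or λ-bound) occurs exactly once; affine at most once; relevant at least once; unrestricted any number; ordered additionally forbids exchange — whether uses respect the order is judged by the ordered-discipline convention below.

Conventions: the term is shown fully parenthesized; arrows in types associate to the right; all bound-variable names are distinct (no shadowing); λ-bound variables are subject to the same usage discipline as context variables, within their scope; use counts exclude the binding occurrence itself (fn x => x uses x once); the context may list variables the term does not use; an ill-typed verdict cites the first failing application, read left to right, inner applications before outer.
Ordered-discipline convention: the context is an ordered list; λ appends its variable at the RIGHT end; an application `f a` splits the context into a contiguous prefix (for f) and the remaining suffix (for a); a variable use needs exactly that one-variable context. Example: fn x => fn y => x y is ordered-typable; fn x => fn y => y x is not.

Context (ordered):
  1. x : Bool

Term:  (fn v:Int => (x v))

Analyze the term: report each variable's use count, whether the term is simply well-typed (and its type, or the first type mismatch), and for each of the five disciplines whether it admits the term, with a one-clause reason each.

use counts: x=1; v (λ-bound)=1
uses in reading order: x, v
typing: ill-typed: can't apply a value of type Bool
ordered: ✗, the type mismatch rejects it
linear: ✗, not simply typable
affine: ✗, fails simple typing
relevant: ✗, a type mismatch blocks all five
unrestricted: ✗, the type mismatch rejects it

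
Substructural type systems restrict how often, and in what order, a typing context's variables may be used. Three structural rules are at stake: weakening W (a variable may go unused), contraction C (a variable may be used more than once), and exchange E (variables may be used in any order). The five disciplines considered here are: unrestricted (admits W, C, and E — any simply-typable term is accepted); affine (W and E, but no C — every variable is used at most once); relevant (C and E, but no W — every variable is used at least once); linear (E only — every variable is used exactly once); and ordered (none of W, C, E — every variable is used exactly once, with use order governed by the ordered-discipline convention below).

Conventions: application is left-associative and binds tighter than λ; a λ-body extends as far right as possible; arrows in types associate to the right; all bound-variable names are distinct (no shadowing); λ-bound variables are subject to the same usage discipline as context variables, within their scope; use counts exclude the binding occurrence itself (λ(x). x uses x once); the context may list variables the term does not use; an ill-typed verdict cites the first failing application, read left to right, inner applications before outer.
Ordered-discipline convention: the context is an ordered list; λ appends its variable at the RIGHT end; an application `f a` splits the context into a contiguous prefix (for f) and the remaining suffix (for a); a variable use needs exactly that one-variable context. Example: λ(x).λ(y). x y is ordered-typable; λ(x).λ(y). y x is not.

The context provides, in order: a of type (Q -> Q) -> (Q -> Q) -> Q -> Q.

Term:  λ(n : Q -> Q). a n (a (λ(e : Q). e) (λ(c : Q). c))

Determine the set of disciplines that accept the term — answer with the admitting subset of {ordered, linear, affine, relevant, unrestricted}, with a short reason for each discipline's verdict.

accepted by: relevant, unrestricted
counts: a: 2, n [bound]: 1, e [bound]: 1, c [bound]: 1
order of uses: a, n, a, e, c
typing: well-typed — term : (Q -> Q) -> Q -> Q
ordered ✗ (repeated use of a ×2)
linear ✗ (repeated use of a ×2)
affine ✗ (repeated use of a ×2)
relevant ✓ (every one of a, n, e, c appears)
unrestricted ✓ (well-typed at (Q -> Q) -> Q -> Q; no restrictions here)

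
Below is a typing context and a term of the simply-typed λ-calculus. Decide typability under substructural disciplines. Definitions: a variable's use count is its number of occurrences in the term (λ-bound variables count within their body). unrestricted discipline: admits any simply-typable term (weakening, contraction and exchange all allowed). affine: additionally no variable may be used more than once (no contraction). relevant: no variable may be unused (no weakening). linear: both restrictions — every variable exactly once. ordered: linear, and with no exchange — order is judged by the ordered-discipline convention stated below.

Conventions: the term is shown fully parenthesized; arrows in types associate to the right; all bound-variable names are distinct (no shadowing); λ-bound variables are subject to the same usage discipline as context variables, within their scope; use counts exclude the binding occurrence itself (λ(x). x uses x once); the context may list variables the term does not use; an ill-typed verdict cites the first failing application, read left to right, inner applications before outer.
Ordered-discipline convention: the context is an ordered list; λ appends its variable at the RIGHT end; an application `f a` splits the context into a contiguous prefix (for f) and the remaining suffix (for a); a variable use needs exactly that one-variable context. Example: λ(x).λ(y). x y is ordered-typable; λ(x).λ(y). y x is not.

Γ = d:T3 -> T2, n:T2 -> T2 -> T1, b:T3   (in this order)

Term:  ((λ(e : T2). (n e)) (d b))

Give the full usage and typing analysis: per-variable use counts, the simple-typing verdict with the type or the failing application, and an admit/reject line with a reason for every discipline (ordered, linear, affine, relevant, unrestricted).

usage: d ×1, n ×1, b ×1, e (bound) ×1
order of uses: n, e, d, b
typing: ✓ — T2 -> T1
ordered: ✗, needs exchange: uses follow n, e, d, b
linear: ✓, exactly-once usage across d, n, b, e
affine: ✓, none of d, n, b, e used more than once
relevant: ✓, none of d, n, b, e goes unused
unrestricted: ✓, simply typable at T2 -> T1; W, C, E all held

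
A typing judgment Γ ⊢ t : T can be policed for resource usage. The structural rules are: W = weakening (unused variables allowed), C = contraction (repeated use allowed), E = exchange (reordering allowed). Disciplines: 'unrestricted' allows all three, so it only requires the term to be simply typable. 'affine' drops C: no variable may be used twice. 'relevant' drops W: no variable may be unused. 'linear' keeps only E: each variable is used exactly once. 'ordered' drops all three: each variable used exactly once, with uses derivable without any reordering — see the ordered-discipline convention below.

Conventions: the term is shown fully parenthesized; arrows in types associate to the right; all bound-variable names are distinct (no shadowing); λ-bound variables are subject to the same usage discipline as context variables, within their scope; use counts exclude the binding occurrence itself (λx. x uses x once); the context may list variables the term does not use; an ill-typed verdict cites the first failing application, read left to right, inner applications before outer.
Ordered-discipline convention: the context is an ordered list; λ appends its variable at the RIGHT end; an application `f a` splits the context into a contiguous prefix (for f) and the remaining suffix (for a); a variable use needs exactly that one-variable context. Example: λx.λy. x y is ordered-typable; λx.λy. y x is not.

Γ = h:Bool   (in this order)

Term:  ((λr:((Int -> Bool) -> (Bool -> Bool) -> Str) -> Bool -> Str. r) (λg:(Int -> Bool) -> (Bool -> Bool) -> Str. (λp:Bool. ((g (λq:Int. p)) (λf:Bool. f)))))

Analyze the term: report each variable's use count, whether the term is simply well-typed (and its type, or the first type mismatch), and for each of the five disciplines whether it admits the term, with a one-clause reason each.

usage: h ×0; r (λ-bound) ×1; g (λ-bound) ×1; p (λ-bound) ×1; q (λ-bound) ×0; f (λ-bound) ×1
left-to-right use order: r, g, p, f
typing: well-typed — term : ((Int -> Bool) -> (Bool -> Bool) -> Str) -> Bool -> Str
ordered: ✗ — needs weakening: h, q unused
linear: ✗ — needs weakening: h, q unused
affine: ✓ — h, r, g, p, q, f: no repeats, contraction unneeded
relevant: ✗ — needs weakening: h, q unused
unrestricted: ✓ — typability at ((Int -> Bool) -> (Bool -> Bool) -> Str) -> Bool -> Str is all that's needed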